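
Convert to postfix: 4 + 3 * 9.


* has higher precedence, evaluate 3*9 first
Postfix: 4 3 9 * +


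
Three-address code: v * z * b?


Break into single-operator statements:
t1 = v * z
t2 = t1 * b


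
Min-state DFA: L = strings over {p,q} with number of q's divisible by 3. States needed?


Track (count of q) mod 3: states 0..2, accept at 0
Minimal DFA: 3 states


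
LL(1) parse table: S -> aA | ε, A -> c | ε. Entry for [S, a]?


For [S, a]: 'a' ∈ FIRST(aA)
Entry: S -> aA


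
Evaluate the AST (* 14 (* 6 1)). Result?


Evaluate inner: (* 6 1) = 6
Evaluate root: (* 14 6) = 84
Result: 84


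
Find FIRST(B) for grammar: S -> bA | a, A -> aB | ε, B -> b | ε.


Per alternative of B: FIRST(b) = {b}; FIRST(ε) = {ε}
FIRST(B) = {b, ε}


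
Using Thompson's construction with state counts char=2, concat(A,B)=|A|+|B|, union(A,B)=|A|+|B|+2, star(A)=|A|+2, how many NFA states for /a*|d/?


Syntax tree has 2 char leaf(s), 1 union(s), 1 star(s)
chars contribute 2×2 = 4; each union adds +2; each star adds +2
Total: 4 + 2 + 2 = 8 states


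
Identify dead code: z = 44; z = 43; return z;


first assignment to z is overwritten before any read
Dead: 'z = 44'


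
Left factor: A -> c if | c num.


Common prefix: 'c'
Factored: A -> c A', A' -> if | num


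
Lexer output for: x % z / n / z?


Scan left to right, longest-match per lexeme
Tokens: ID(x), OP(%), ID(z), OP(/), ID(n), OP(/), ID(z)


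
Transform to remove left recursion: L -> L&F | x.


Left-recursive alternatives: L&F; non-recursive: x
Introduce L': L -> xL', L' -> &FL' | ε


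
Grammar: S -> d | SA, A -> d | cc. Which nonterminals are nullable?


A nonterminal is nullable iff some alternative derives ε (directly, or every symbol in it is nullable)
Nullable: {}


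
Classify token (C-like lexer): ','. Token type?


Pattern: delimiter/punctuation
Type: PUNCTUATION


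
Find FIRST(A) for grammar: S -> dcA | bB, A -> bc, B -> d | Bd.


Per alternative of A: FIRST(bc) = {b}
FIRST(A) = {b}


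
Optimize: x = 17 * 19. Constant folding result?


17 * 19 = 323 at compile time
Optimized: x = 323


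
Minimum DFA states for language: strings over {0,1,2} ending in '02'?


Track the longest suffix of input matching a prefix of '02': 3 classes (prefixes of length 0..2)
Minimal DFA: 3 states


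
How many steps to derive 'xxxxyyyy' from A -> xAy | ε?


Derivation: A => xAy => xxAyy => xxxAyyy => xxxxAyyyy => xxxxyyyy
Steps: 5


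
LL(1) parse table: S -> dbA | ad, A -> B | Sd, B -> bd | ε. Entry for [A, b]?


For [A, b]: 'b' ∈ FIRST(B)
Entry: A -> B


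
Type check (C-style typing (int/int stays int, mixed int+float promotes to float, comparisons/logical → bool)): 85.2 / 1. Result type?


Operand types: float / int
Rule: mixed int/float promotes to float; int/int stays int
Result type: float


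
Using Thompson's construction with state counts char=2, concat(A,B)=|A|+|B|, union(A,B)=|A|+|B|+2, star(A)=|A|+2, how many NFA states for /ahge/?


Syntax tree has 4 char leaf(s), 0 union(s), 0 star(s)
chars contribute 4×2 = 8; each union adds +2; each star adds +2
Total: 8 + 0 + 0 = 8 states


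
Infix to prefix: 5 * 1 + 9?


left-to-right (same/higher precedence on left): tree is (+ (* 5 1) 9)
Prefix: + * 5 1 9


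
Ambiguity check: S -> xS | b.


right-linear, alternatives start with distinct terminals 'x' vs 'b': unique leftmost derivation
Unambiguous


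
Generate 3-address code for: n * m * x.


Break into single-operator statements:
t1 = n * m
t2 = t1 * x


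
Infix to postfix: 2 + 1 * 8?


* has higher precedence, evaluate 1*8 first
Postfix: 2 1 8 * +


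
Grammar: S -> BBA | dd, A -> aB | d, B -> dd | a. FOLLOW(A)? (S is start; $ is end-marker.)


$ ∈ FOLLOW(S). For each A -> αBβ: add FIRST(β)\{ε} to FOLLOW(B); if β nullable, add FOLLOW(A).
FOLLOW(A) = {$}


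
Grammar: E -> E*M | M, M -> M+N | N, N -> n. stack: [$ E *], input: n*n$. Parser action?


no handle ('E*' is not any RHS); shift 'n'
Action: shift


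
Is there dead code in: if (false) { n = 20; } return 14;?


condition is constant false, so the whole block is unreachable
Dead: 'if (false) { n = 20; }'


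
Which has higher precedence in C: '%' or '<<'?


'%' is multiplicative (level 10); '<<' is shift (level 8)
Higher level binds tighter
'%' has higher precedence than '<<'


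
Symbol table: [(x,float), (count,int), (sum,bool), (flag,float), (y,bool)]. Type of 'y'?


Lookup 'y' → type bool


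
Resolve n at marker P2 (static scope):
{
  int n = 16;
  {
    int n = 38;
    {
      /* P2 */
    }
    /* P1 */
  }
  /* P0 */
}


P2's block does not declare n; resolves to the enclosing declaration at depth 1
n = 38


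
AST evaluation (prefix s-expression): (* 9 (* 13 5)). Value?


Evaluate inner: (* 13 5) = 65
Evaluate root: (* 9 65) = 585
Result: 585


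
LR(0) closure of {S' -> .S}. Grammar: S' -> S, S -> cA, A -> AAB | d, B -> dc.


Start: S' -> .S
For each item with dot before a nonterminal B, add B -> .γ for every B-production
Closure: [S' -> .S, S -> .cA]


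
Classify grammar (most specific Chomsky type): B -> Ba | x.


Left-linear: every RHS is a terminal or one nonterminal followed by a terminal
Classification: Type 3 (Regular)


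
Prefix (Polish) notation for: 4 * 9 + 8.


left-to-right (same/higher precedence on left): tree is (+ (* 4 9) 8)
Prefix: + * 4 9 8


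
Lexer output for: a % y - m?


Scan left to right, longest-match per lexeme
Tokens: ID(a), OP(%), ID(y), OP(-), ID(m)


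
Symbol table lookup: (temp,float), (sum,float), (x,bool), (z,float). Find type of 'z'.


Lookup 'z' → type float


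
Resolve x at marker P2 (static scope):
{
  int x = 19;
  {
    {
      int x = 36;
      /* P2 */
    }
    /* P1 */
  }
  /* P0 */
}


x declared in the same block as P2
x = 36


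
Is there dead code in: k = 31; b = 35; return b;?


k is assigned but never read
Dead: 'k = 31'


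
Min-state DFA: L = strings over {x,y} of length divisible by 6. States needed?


Track length mod 6: states 0..5, accept at 0
Minimal DFA: 6 states


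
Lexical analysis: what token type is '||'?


Pattern: operator symbol
Type: OPERATOR


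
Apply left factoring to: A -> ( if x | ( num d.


Common prefix: '('
Factored: A -> ( A', A' -> if x | num d


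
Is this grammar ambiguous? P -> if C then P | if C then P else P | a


dangling else: 'if C then if C then a else a' parses two ways
Ambiguous


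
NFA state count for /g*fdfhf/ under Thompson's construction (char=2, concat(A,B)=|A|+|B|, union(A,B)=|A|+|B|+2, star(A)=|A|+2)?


Syntax tree has 6 char leaf(s), 0 union(s), 1 star(s)
chars contribute 6×2 = 12; each union adds +2; each star adds +2
Total: 12 + 0 + 2 = 14 states


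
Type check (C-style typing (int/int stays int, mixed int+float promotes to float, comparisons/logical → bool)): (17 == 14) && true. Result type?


Operand types: bool && bool
Rule: logical operators take bool operands and yield bool
Result type: bool


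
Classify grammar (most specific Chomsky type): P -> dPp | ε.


Single nonterminal LHS, but d^n p^n is not regular
Classification: Type 2 (Context-Free)


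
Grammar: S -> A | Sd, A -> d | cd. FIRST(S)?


Per alternative of S: FIRST(A) = {c, d}; FIRST(Sd) = {c, d}
FIRST(S) = {c, d}


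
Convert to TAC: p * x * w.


Break into single-operator statements:
t1 = p * x
t2 = t1 * w


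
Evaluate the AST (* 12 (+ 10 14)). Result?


Evaluate inner: (+ 10 14) = 24
Evaluate root: (* 12 24) = 288
Result: 288


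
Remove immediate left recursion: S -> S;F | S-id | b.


Left-recursive alternatives: S;F, S-id; non-recursive: b
Introduce S': S -> bS', S' -> ;FS' | -idS' | ε


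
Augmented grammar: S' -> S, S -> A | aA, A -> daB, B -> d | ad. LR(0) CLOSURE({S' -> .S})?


Start: S' -> .S
For each item with dot before a nonterminal B, add B -> .γ for every B-production
Closure: [S' -> .S, S -> .A, S -> .aA, A -> .daB]


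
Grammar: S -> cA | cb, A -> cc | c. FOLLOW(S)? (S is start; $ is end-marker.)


$ ∈ FOLLOW(S). For each A -> αBβ: add FIRST(β)\{ε} to FOLLOW(B); if β nullable, add FOLLOW(A).
FOLLOW(S) = {$}


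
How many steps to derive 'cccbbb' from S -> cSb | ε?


Derivation: S => cSb => ccSbb => cccSbbb => cccbbb
Steps: 4


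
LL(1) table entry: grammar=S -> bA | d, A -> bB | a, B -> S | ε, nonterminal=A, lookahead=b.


For [A, b]: 'b' ∈ FIRST(bB)
Entry: A -> bB


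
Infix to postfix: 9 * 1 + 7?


Left to right (same or higher precedence on left)
Postfix: 9 1 * 7 +


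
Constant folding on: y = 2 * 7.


2 * 7 = 14 at compile time
Optimized: y = 14


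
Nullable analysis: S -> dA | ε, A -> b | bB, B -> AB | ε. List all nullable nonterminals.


A nonterminal is nullable iff some alternative derives ε (directly, or every symbol in it is nullable)
Nullable: {B, S}


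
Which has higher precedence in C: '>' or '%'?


'%' is multiplicative (level 10); '>' is relational (level 7)
Higher level binds tighter
'%' has higher precedence than '>'


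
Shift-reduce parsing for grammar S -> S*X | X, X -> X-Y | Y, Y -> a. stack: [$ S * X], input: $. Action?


handle 'S*X' on top; lookahead ∈ FOLLOW(S) = {*, $}
Action: reduce (S -> S*X)


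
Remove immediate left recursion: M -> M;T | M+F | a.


Left-recursive alternatives: M;T, M+F; non-recursive: a
Introduce M': M -> aM', M' -> ;TM' | +FM' | ε


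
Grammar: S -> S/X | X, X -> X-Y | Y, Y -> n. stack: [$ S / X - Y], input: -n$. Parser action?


handle 'X-Y' on top
Action: reduce (X -> X-Y)


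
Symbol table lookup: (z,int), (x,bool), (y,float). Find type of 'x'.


Lookup 'x' → type bool


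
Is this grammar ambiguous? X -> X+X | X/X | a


'a+a/a' has two parse trees (no precedence encoded between + and /)
Ambiguous


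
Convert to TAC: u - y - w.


Break into single-operator statements:
t1 = u - y
t2 = t1 - w


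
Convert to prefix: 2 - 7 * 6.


'*' binds tighter: tree is (- 2 (* 7 6))
Prefix: - 2 * 7 6


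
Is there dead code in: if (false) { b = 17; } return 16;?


condition is constant false, so the whole block is unreachable
Dead: 'if (false) { b = 17; }'


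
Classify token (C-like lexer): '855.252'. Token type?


Pattern: digits with a decimal point
Type: FLOAT_LITERAL


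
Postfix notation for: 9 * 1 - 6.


Left to right (same or higher precedence on left)
Postfix: 9 1 * 6 -


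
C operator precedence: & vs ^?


'&' is bitwise AND (level 5); '^' is bitwise XOR (level 4)
Higher level binds tighter
'&' has higher precedence than '^'


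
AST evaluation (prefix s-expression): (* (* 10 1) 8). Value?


Evaluate inner: (* 10 1) = 10
Evaluate root: (* 10 8) = 80
Result: 80


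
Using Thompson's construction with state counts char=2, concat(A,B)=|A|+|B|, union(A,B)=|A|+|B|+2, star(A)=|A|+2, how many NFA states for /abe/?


Syntax tree has 3 char leaf(s), 0 union(s), 0 star(s)
chars contribute 3×2 = 6; each union adds +2; each star adds +2
Total: 6 + 0 + 0 = 6 states


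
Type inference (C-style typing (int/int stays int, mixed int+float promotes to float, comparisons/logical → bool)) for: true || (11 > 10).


Operand types: bool || bool
Rule: logical operators take bool operands and yield bool
Result type: bool


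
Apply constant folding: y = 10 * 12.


10 * 12 = 120 at compile time
Optimized: y = 120


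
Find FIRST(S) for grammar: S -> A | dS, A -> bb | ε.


Per alternative of S: FIRST(A) = {b, ε}; FIRST(dS) = {d}
FIRST(S) = {b, d, ε}


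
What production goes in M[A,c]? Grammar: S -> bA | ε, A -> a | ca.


For [A, c]: 'c' ∈ FIRST(ca)
Entry: A -> ca


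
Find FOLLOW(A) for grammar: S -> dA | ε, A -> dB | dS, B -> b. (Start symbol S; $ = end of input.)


$ ∈ FOLLOW(S). For each A -> αBβ: add FIRST(β)\{ε} to FOLLOW(B); if β nullable, add FOLLOW(A).
FOLLOW(A) = {$}


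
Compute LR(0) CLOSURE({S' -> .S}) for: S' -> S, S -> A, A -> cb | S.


Start: S' -> .S
For each item with dot before a nonterminal B, add B -> .γ for every B-production
Closure: [S' -> .S, S -> .A, A -> .cb, A -> .S]


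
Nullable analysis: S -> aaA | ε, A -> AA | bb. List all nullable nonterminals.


A nonterminal is nullable iff some alternative derives ε (directly, or every symbol in it is nullable)
Nullable: {S}


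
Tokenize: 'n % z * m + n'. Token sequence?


Scan left to right, longest-match per lexeme
Tokens: ID(n), OP(%), ID(z), OP(*), ID(m), OP(+), ID(n)


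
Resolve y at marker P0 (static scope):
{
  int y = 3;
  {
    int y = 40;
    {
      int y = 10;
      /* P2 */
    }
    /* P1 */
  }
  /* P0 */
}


y declared in the same block as P0
y = 3


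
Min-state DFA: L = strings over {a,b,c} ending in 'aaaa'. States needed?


Track the longest suffix of input matching a prefix of 'aaaa': 5 classes (prefixes of length 0..4)
Minimal DFA: 5 states


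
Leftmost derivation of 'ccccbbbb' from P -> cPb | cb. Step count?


Derivation: P => cPb => ccPbb => cccPbbb => ccccbbbb
Steps: 4


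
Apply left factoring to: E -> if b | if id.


Common prefix: 'if'
Factored: E -> if E', E' -> b | id


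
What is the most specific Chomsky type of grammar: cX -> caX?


LHS has context (more than one symbol) and |LHS| ≤ |RHS|
Classification: Type 1 (Context-Sensitive)


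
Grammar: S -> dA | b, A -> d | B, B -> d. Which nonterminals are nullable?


A nonterminal is nullable iff some alternative derives ε (directly, or every symbol in it is nullable)
Nullable: {}


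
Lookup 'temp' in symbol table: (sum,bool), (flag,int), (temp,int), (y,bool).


Lookup 'temp' → type int


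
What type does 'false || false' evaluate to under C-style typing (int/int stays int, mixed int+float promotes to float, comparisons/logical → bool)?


Operand types: bool || bool
Rule: logical operators take bool operands and yield bool
Result type: bool


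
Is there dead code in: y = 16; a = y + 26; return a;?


y is read by a's definition; a is returned
No dead code


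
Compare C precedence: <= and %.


'%' is multiplicative (level 10); '<=' is relational (level 7)
Higher level binds tighter
'%' has higher precedence than '<='


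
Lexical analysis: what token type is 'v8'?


Pattern: letter/underscore followed by alphanumerics, not a keyword
Type: IDENTIFIER


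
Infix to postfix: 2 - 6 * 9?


* has higher precedence, evaluate 6*9 first
Postfix: 2 6 9 * -


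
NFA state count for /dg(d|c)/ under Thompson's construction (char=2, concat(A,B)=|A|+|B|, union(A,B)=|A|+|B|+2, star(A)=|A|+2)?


Syntax tree has 4 char leaf(s), 1 union(s), 0 star(s)
chars contribute 4×2 = 8; each union adds +2; each star adds +2
Total: 8 + 2 + 0 = 10 states


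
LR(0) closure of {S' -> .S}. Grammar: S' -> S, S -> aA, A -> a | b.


Start: S' -> .S
For each item with dot before a nonterminal B, add B -> .γ for every B-production
Closure: [S' -> .S, S -> .aA]


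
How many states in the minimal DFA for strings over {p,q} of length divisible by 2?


Track length mod 2: states 0..1, accept at 0
Minimal DFA: 2 states


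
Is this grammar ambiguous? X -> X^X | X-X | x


'x^x-x' has two parse trees (no precedence encoded between ^ and -)
Ambiguous


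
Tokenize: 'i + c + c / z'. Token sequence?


Scan left to right, longest-match per lexeme
Tokens: ID(i), OP(+), ID(c), OP(+), ID(c), OP(/), ID(z)


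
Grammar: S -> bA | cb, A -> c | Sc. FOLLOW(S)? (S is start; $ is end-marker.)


$ ∈ FOLLOW(S). For each A -> αBβ: add FIRST(β)\{ε} to FOLLOW(B); if β nullable, add FOLLOW(A).
FOLLOW(S) = {$, c}


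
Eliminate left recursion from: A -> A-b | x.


Left-recursive alternatives: A-b; non-recursive: x
Introduce A': A -> xA', A' -> -bA' | ε


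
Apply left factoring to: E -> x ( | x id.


Common prefix: 'x'
Factored: E -> x E', E' -> ( | id


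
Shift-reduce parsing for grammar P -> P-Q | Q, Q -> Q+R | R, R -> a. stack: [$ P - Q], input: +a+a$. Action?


'+' can extend Q; shift to build Q -> Q+R
Action: shift


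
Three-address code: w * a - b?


Break into single-operator statements:
t1 = w * a
t2 = t1 - b


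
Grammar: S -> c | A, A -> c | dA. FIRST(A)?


Per alternative of A: FIRST(c) = {c}; FIRST(dA) = {d}
FIRST(A) = {c, d}


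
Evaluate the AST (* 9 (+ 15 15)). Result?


Evaluate inner: (+ 15 15) = 30
Evaluate root: (* 9 30) = 270
Result: 270


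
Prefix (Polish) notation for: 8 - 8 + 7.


left-to-right (same/higher precedence on left): tree is (+ (- 8 8) 7)
Prefix: + - 8 8 7


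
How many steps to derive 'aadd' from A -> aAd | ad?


Derivation: A => aAd => aadd
Steps: 2


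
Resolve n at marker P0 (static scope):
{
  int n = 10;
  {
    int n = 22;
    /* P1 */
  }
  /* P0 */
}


n declared in the same block as P0
n = 10


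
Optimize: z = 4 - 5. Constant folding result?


4 - 5 = -1 at compile time
Optimized: z = -1


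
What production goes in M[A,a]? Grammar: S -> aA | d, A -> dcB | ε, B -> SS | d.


For [A, a]: ε is nullable and 'a' ∈ FOLLOW(A)
Entry: A -> ε


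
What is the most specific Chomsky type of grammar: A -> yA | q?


Right-linear: every RHS is a terminal or a terminal followed by one nonterminal
Classification: Type 3 (Regular)


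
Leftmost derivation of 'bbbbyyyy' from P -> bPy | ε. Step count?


Derivation: P => bPy => bbPyy => bbbPyyy => bbbbPyyyy => bbbbyyyy
Steps: 5


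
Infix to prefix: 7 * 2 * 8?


left-to-right (same/higher precedence on left): tree is (* (* 7 2) 8)
Prefix: * * 7 2 8


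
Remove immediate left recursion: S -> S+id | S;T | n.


Left-recursive alternatives: S+id, S;T; non-recursive: n
Introduce S': S -> nS', S' -> +idS' | ;TS' | ε


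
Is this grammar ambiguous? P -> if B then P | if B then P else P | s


dangling else: 'if B then if B then s else s' parses two ways
Ambiguous


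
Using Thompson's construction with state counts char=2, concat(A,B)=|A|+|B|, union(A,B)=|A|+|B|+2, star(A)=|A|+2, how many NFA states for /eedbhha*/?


Syntax tree has 7 char leaf(s), 0 union(s), 1 star(s)
chars contribute 7×2 = 14; each union adds +2; each star adds +2
Total: 14 + 0 + 2 = 16 states


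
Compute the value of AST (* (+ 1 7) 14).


Evaluate inner: (+ 1 7) = 8
Evaluate root: (* 8 14) = 112
Result: 112


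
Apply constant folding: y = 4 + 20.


4 + 20 = 24 at compile time
Optimized: y = 24


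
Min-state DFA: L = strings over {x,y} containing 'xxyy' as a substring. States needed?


KMP-style automaton: 4 progress states + 1 absorbing accept = 5
Minimal DFA: 5 states


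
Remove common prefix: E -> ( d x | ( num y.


Common prefix: '('
Factored: E -> ( E', E' -> d x | num y


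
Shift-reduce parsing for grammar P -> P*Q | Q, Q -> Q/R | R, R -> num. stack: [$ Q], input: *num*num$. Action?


lookahead ∉ {/} so Q won't extend; reduce P -> Q
Action: reduce (P -> Q)


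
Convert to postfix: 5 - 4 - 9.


Left to right (same or higher precedence on left)
Postfix: 5 4 - 9 -


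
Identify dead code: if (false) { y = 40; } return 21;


condition is constant false, so the whole block is unreachable
Dead: 'if (false) { y = 40; }'


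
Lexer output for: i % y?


Scan left to right, longest-match per lexeme
Tokens: ID(i), OP(%), ID(y)


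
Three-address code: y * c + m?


Break into single-operator statements:
t1 = y * c
t2 = t1 + m


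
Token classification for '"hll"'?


Pattern: double-quoted sequence
Type: STRING_LITERAL


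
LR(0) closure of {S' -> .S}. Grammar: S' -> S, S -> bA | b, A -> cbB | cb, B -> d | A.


Start: S' -> .S
For each item with dot before a nonterminal B, add B -> .γ for every B-production
Closure: [S' -> .S, S -> .bA, S -> .b]


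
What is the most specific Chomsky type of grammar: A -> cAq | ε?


Single nonterminal LHS, but c^n q^n is not regular
Classification: Type 2 (Context-Free)


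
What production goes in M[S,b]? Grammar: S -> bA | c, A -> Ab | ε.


For [S, b]: 'b' ∈ FIRST(bA)
Entry: S -> bA


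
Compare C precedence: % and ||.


'%' is multiplicative (level 10); '||' is logical OR (level 1)
Higher level binds tighter
'%' has higher precedence than '||'


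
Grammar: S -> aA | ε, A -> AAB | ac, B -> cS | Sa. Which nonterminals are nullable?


A nonterminal is nullable iff some alternative derives ε (directly, or every symbol in it is nullable)
Nullable: {S}


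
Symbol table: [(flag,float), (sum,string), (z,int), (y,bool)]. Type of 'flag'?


Lookup 'flag' → type float


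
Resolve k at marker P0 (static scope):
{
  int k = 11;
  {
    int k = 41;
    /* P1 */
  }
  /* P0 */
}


k declared in the same block as P0
k = 11


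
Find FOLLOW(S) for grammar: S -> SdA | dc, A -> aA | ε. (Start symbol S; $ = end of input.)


$ ∈ FOLLOW(S). For each A -> αBβ: add FIRST(β)\{ε} to FOLLOW(B); if β nullable, add FOLLOW(A).
FOLLOW(S) = {$, d}


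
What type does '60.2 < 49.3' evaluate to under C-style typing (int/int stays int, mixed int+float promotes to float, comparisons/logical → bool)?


Operand types: float < float
Rule: comparison yields bool
Result type: bool


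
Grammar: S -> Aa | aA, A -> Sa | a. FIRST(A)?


Per alternative of A: FIRST(Sa) = {a}; FIRST(a) = {a}
FIRST(A) = {a}


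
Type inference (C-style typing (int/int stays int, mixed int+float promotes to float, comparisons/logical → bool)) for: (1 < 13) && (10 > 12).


Operand types: bool && bool
Rule: logical operators take bool operands and yield bool
Result type: bool


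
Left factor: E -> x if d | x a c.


Common prefix: 'x'
Factored: E -> x E', E' -> if d | a c


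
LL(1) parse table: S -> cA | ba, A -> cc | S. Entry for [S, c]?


For [S, c]: 'c' ∈ FIRST(cA)
Entry: S -> cA


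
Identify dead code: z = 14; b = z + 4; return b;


z is read by b's definition; b is returned
No dead code


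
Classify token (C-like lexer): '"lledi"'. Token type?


Pattern: double-quoted sequence
Type: STRING_LITERAL


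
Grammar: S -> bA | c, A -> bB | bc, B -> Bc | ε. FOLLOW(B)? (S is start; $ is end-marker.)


$ ∈ FOLLOW(S). For each A -> αBβ: add FIRST(β)\{ε} to FOLLOW(B); if β nullable, add FOLLOW(A).
FOLLOW(B) = {$, c}


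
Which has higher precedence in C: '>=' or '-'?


'-' is additive (level 9); '>=' is relational (level 7)
Higher level binds tighter
'-' has higher precedence than '>='


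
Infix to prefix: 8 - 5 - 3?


left-to-right (same/higher precedence on left): tree is (- (- 8 5) 3)
Prefix: - - 8 5 3


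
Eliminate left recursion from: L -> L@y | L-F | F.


Left-recursive alternatives: L@y, L-F; non-recursive: F
Introduce L': L -> FL', L' -> @yL' | -FL' | ε


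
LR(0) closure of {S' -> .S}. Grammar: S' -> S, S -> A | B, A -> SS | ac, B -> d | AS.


Start: S' -> .S
For each item with dot before a nonterminal B, add B -> .γ for every B-production
Closure: [S' -> .S, S -> .A, S -> .B, A -> .SS, A -> .ac, B -> .d, B -> .AS]


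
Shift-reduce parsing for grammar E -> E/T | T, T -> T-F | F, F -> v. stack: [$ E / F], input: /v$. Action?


'F' (not preceded by T-) is the handle for T -> F
Action: reduce (T -> F)


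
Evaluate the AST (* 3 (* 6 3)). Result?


Evaluate inner: (* 6 3) = 18
Evaluate root: (* 3 18) = 54
Result: 54


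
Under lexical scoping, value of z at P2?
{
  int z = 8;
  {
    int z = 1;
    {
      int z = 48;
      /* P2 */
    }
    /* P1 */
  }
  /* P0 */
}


z declared in the same block as P2
z = 48


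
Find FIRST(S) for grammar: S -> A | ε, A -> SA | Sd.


Per alternative of S: FIRST(A) = {d}; FIRST(ε) = {ε}
FIRST(S) = {d, ε}


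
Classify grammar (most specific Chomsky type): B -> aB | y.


Right-linear: every RHS is a terminal or a terminal followed by one nonterminal
Classification: Type 3 (Regular)


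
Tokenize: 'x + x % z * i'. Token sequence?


Scan left to right, longest-match per lexeme
Tokens: ID(x), OP(+), ID(x), OP(%), ID(z), OP(*), ID(i)


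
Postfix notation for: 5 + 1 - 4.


Left to right (same or higher precedence on left)
Postfix: 5 1 + 4 -


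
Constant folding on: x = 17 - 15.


17 - 15 = 2 at compile time
Optimized: x = 2


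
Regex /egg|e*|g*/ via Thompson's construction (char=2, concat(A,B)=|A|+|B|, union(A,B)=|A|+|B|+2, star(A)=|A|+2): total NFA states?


Syntax tree has 5 char leaf(s), 2 union(s), 2 star(s)
chars contribute 5×2 = 10; each union adds +2; each star adds +2
Total: 10 + 4 + 4 = 18 states


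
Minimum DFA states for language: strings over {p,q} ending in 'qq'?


Track the longest suffix of input matching a prefix of 'qq': 3 classes (prefixes of length 0..2)
Minimal DFA: 3 states


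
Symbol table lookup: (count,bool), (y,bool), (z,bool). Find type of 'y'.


Lookup 'y' → type bool


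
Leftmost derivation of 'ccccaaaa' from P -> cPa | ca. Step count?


Derivation: P => cPa => ccPaa => cccPaaa => ccccaaaa
Steps: 4


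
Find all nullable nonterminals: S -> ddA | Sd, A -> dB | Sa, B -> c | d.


A nonterminal is nullable iff some alternative derives ε (directly, or every symbol in it is nullable)
Nullable: {}


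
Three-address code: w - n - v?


Break into single-operator statements:
t1 = w - n
t2 = t1 - v


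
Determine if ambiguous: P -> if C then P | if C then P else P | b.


dangling else: 'if C then if C then b else b' parses two ways
Ambiguous


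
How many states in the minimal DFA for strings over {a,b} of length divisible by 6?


Track length mod 6: states 0..5, accept at 0
Minimal DFA: 6 states


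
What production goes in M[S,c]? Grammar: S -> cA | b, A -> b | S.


For [S, c]: 'c' ∈ FIRST(cA)
Entry: S -> cA


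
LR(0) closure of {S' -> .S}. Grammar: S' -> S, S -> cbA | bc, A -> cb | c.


Start: S' -> .S
For each item with dot before a nonterminal B, add B -> .γ for every B-production
Closure: [S' -> .S, S -> .cbA, S -> .bc]


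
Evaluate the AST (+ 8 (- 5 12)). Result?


Evaluate inner: (- 5 12) = -7
Evaluate root: (+ 8 -7) = 1
Result: 1


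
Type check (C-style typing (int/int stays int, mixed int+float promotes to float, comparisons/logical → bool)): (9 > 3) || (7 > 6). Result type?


Operand types: bool || bool
Rule: logical operators take bool operands and yield bool
Result type: bool


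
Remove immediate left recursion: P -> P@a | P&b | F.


Left-recursive alternatives: P@a, P&b; non-recursive: F
Introduce P': P -> FP', P' -> @aP' | &bP' | ε


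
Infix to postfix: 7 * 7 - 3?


Left to right (same or higher precedence on left)
Postfix: 7 7 * 3 -


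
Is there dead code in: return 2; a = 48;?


statement follows a return and is unreachable
Dead: 'a = 48'


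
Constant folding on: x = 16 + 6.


16 + 6 = 22 at compile time
Optimized: x = 22


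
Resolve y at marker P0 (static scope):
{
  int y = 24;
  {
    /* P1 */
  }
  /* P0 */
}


y declared in the same block as P0
y = 24


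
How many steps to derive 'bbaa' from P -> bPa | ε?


Derivation: P => bPa => bbPaa => bbaa
Steps: 3


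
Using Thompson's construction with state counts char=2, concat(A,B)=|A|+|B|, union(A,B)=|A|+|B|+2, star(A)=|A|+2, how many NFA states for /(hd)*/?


Syntax tree has 2 char leaf(s), 0 union(s), 1 star(s)
chars contribute 2×2 = 4; each union adds +2; each star adds +2
Total: 4 + 0 + 2 = 6 states


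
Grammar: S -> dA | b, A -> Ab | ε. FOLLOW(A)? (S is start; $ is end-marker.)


$ ∈ FOLLOW(S). For each A -> αBβ: add FIRST(β)\{ε} to FOLLOW(B); if β nullable, add FOLLOW(A).
FOLLOW(A) = {$, b}


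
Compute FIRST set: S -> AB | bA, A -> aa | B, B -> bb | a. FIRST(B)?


Per alternative of B: FIRST(bb) = {b}; FIRST(a) = {a}
FIRST(B) = {a, b}


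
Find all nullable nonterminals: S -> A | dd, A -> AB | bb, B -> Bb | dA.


A nonterminal is nullable iff some alternative derives ε (directly, or every symbol in it is nullable)
Nullable: {}


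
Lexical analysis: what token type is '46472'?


Pattern: digits only
Type: INTEGER_LITERAL


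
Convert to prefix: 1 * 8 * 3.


left-to-right (same/higher precedence on left): tree is (* (* 1 8) 3)
Prefix: * * 1 8 3


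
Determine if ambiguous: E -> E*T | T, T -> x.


precedence layered via separate nonterminal T: deterministic
Unambiguous


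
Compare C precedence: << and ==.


'<<' is shift (level 8); '==' is equality (level 6)
Higher level binds tighter
'<<' has higher precedence than '=='


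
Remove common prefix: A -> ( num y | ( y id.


Common prefix: '('
Factored: A -> ( A', A' -> num y | y id


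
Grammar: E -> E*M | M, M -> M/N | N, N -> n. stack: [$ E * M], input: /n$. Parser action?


'/' can extend M; shift to build M -> M/N
Action: shift


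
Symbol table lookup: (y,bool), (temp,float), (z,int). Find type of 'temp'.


Lookup 'temp' → type float


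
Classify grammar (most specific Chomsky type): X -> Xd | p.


Left-linear: every RHS is a terminal or one nonterminal followed by a terminal
Classification: Type 3 (Regular)


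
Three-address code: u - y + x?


Break into single-operator statements:
t1 = u - y
t2 = t1 + x


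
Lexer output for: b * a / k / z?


Scan left to right, longest-match per lexeme
Tokens: ID(b), OP(*), ID(a), OP(/), ID(k), OP(/), ID(z)


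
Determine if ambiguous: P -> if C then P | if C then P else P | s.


dangling else: 'if C then if C then s else s' parses two ways
Ambiguous


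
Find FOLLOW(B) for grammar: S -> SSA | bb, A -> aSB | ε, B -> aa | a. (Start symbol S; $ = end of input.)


$ ∈ FOLLOW(S). For each A -> αBβ: add FIRST(β)\{ε} to FOLLOW(B); if β nullable, add FOLLOW(A).
FOLLOW(B) = {$, a, b}


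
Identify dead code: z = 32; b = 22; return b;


z is assigned but never read
Dead: 'z = 32'


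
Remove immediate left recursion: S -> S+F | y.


Left-recursive alternatives: S+F; non-recursive: y
Introduce S': S -> yS', S' -> +FS' | ε


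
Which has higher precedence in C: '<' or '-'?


'-' is additive (level 9); '<' is relational (level 7)
Higher level binds tighter
'-' has higher precedence than '<'


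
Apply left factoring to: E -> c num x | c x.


Common prefix: 'c'
Factored: E -> c E', E' -> num x | x


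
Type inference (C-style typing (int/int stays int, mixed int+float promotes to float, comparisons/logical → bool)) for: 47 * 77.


Operand types: int * int
Rule: mixed int/float promotes to float; int/int stays int
Result type: int


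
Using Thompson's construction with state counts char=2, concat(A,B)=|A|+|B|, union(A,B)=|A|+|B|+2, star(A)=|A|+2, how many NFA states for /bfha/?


Syntax tree has 4 char leaf(s), 0 union(s), 0 star(s)
chars contribute 4×2 = 8; each union adds +2; each star adds +2
Total: 8 + 0 + 0 = 8 states


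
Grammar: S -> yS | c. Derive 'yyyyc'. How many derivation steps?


Derivation: S => yS => yyS => yyyS => yyyyS => yyyyc
Steps: 5


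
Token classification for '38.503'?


Pattern: digits with a decimal point
Type: FLOAT_LITERAL


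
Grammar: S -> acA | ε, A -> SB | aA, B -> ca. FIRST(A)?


Per alternative of A: FIRST(SB) = {a, c}; FIRST(aA) = {a}
FIRST(A) = {a, c}


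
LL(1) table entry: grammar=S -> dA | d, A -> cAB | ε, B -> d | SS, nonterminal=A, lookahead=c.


For [A, c]: 'c' ∈ FIRST(cAB)
Entry: A -> cAB


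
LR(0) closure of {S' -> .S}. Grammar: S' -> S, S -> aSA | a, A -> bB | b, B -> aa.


Start: S' -> .S
For each item with dot before a nonterminal B, add B -> .γ for every B-production
Closure: [S' -> .S, S -> .aSA, S -> .a]


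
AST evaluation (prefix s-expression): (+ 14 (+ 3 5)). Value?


Evaluate inner: (+ 3 5) = 8
Evaluate root: (+ 14 8) = 22
Result: 22


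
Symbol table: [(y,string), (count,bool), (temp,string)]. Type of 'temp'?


Lookup 'temp' → type string


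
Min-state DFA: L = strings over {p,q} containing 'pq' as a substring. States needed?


KMP-style automaton: 2 progress states + 1 absorbing accept = 3
Minimal DFA: 3 states


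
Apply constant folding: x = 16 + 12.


16 + 12 = 28 at compile time
Optimized: x = 28


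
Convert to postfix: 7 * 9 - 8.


Left to right (same or higher precedence on left)
Postfix: 7 9 * 8 -


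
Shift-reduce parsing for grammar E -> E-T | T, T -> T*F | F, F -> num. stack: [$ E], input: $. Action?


start symbol E on stack, input exhausted
Action: accept


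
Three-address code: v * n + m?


Break into single-operator statements:
t1 = v * n
t2 = t1 + m


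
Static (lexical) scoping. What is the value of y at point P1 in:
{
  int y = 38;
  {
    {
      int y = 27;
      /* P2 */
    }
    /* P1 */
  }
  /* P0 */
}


P1's block does not declare y; resolves to the enclosing declaration at depth 0
y = 38


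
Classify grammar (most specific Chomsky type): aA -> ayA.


LHS has context (more than one symbol) and |LHS| ≤ |RHS|
Classification: Type 1 (Context-Sensitive)


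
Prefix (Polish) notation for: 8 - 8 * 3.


'*' binds tighter: tree is (- 8 (* 8 3))
Prefix: - 8 * 8 3


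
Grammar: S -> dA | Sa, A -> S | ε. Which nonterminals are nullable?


A nonterminal is nullable iff some alternative derives ε (directly, or every symbol in it is nullable)
Nullable: {A}


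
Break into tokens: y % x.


Scan left to right, longest-match per lexeme
Tokens: ID(y), OP(%), ID(x)


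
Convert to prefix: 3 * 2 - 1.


left-to-right (same/higher precedence on left): tree is (- (* 3 2) 1)
Prefix: - * 3 2 1


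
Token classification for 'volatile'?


Pattern: reserved word
Type: KEYWORD


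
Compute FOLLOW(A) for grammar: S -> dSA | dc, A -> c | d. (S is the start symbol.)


$ ∈ FOLLOW(S). For each A -> αBβ: add FIRST(β)\{ε} to FOLLOW(B); if β nullable, add FOLLOW(A).
FOLLOW(A) = {$, c, d}


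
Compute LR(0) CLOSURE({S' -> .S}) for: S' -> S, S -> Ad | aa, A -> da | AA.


Start: S' -> .S
For each item with dot before a nonterminal B, add B -> .γ for every B-production
Closure: [S' -> .S, S -> .Ad, S -> .aa, A -> .da, A -> .AA]


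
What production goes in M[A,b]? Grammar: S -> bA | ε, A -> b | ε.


For [A, b]: 'b' ∈ FIRST(b)
Entry: A -> b


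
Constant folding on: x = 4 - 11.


4 - 11 = -7 at compile time
Optimized: x = -7


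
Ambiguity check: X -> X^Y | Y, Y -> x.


precedence layered via separate nonterminal Y: deterministic
Unambiguous


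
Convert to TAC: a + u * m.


Break into single-operator statements:
t1 = u * m
t2 = a + t1


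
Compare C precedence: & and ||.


'&' is bitwise AND (level 5); '||' is logical OR (level 1)
Higher level binds tighter
'&' has higher precedence than '||'


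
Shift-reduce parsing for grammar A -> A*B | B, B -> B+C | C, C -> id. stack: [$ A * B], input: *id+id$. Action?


handle 'A*B' on top; lookahead ∈ FOLLOW(A) = {*, $}
Action: reduce (A -> A*B)


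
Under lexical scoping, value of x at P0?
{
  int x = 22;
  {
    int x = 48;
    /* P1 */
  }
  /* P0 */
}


x declared in the same block as P0
x = 22


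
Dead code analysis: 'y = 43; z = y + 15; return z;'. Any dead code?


y is read by z's definition; z is returned
No dead code


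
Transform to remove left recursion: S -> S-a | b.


Left-recursive alternatives: S-a; non-recursive: b
Introduce S': S -> bS', S' -> -aS' | ε


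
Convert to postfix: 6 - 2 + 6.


Left to right (same or higher precedence on left)
Postfix: 6 2 - 6 +


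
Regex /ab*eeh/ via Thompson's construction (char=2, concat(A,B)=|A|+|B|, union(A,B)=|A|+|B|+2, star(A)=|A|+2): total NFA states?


Syntax tree has 5 char leaf(s), 0 union(s), 1 star(s)
chars contribute 5×2 = 10; each union adds +2; each star adds +2
Total: 10 + 0 + 2 = 12 states


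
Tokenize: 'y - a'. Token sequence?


Scan left to right, longest-match per lexeme
Tokens: ID(y), OP(-), ID(a)


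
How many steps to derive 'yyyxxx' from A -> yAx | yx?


Derivation: A => yAx => yyAxx => yyyxxx
Steps: 3


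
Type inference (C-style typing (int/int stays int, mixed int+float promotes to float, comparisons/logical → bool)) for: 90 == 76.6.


Operand types: int == float
Rule: comparison yields bool
Result type: bool


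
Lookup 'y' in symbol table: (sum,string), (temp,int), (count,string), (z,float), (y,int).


Lookup 'y' → type int


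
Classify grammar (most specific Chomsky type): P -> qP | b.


Right-linear: every RHS is a terminal or a terminal followed by one nonterminal
Classification: Type 3 (Regular)


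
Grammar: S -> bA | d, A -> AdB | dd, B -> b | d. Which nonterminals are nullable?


A nonterminal is nullable iff some alternative derives ε (directly, or every symbol in it is nullable)
Nullable: {}


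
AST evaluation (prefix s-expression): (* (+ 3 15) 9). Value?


Evaluate inner: (+ 3 15) = 18
Evaluate root: (* 18 9) = 162
Result: 162


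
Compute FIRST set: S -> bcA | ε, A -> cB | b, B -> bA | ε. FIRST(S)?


Per alternative of S: FIRST(bcA) = {b}; FIRST(ε) = {ε}
FIRST(S) = {b, ε}


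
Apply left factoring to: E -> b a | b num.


Common prefix: 'b'
Factored: E -> b E', E' -> a | num


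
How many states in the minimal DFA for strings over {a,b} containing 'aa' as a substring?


KMP-style automaton: 2 progress states + 1 absorbing accept = 3
Minimal DFA: 3 states


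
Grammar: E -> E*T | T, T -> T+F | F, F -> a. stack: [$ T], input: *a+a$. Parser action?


lookahead ∉ {+} so T won't extend; reduce E -> T
Action: reduce (E -> T)


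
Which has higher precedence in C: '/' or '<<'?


'/' is multiplicative (level 10); '<<' is shift (level 8)
Higher level binds tighter
'/' has higher precedence than '<<'


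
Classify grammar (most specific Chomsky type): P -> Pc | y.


Left-linear: every RHS is a terminal or one nonterminal followed by a terminal
Classification: Type 3 (Regular)


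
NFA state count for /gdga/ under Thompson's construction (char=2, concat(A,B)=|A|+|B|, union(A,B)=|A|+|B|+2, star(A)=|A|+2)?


Syntax tree has 4 char leaf(s), 0 union(s), 0 star(s)
chars contribute 4×2 = 8; each union adds +2; each star adds +2
Total: 8 + 0 + 0 = 8 states


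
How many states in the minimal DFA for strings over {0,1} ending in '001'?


Track the longest suffix of input matching a prefix of '001': 4 classes (prefixes of length 0..3)
Minimal DFA: 4 states


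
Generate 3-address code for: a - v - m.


Break into single-operator statements:
t1 = a - v
t2 = t1 - m


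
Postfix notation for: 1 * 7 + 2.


Left to right (same or higher precedence on left)
Postfix: 1 7 * 2 +


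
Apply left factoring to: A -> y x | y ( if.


Common prefix: 'y'
Factored: A -> y A', A' -> x | ( if


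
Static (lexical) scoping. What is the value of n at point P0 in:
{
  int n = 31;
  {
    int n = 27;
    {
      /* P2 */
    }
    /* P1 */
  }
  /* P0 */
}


n declared in the same block as P0
n = 31


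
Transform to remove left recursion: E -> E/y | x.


Left-recursive alternatives: E/y; non-recursive: x
Introduce E': E -> xE', E' -> /yE' | ε


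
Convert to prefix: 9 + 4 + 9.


left-to-right (same/higher precedence on left): tree is (+ (+ 9 4) 9)
Prefix: + + 9 4 9
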